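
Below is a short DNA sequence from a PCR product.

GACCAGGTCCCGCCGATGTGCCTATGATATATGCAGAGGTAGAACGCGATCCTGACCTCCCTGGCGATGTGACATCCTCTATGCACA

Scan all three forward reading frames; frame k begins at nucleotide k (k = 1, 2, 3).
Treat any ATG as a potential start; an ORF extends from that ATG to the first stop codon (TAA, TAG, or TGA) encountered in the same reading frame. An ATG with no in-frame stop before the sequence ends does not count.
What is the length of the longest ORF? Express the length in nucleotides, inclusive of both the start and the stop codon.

Frame 1: GAC CAG GTC CCG CCG ATG TGC CTA TGA TAT ATG CAG AGG TAG AAC GCG ATC CTG ACC TCC CTG GCG ATG TGA CAT CCT CTA TGC ACA — ATG at 16, stop TGA at 25 → 12 nt; ATG at 31, stop TAG at 40 → 12 nt; ATG at 67, stop TGA at 70 → 6 nt.
Frame 2: ACC AGG TCC CGC CGA TGT GCC TAT GAT ATA TGC AGA GGT AGA ACG CGA TCC TGA CCT CCC TGG CGA TGT GAC ATC CTC TAT GCA — no ATG→stop ORF.
Frame 3: CCA GGT CCC GCC GAT GTG CCT ATG ATA TAT GCA GAG GTA GAA CGC GAT CCT GAC CTC CCT GGC GAT GTG ACA TCC TCT ATG CAC — no ATG→stop ORF.
Longest: frame 1, positions 16–27, 12 nt = 4 codons = 3 aa. → 12 nucleotides.

12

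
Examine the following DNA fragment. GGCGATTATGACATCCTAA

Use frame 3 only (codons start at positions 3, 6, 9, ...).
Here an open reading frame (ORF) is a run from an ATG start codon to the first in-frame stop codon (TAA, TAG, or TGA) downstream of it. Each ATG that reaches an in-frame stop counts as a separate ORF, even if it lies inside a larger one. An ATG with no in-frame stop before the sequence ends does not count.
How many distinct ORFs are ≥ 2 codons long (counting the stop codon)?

Frame 3: CGA TTA TGA CAT CCT — no ATG→stop ORF.
No ORF reaches 2 codons. Count = 0.

0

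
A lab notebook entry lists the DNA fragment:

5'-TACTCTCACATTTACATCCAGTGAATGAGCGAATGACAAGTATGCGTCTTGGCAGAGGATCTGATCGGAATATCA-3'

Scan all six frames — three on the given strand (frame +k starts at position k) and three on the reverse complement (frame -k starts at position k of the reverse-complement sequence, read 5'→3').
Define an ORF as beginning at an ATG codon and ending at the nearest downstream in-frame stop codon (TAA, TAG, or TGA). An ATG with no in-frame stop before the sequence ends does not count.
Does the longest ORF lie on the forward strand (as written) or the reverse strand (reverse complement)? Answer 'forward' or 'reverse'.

Reverse complement (5'→3'): TGATATTCCGATCAGATCCTCTGCCAAGACGCATACTTGTCATTCGCTCATTCACTGGATGTAAATGTGAGAGTA
Frame +1: TAC TCT CAC ATT TAC ATC CAG TGA ATG AGC GAA TGA CAA GTA TGC GTC TTG GCA GAG GAT CTG ATC GGA ATA TCA — ATG at 25, stop TGA at 34 → 12 nt.
Frame +2: ACT CTC ACA TTT ACA TCC AGT GAA TGA GCG AAT GAC AAG TAT GCG TCT TGG CAG AGG ATC TGA TCG GAA TAT — no ATG→stop ORF.
Frame +3: CTC TCA CAT TTA CAT CCA GTG AAT GAG CGA ATG ACA AGT ATG CGT CTT GGC AGA GGA TCT GAT CGG AAT ATC — no ATG→stop ORF.
Frame -1: TGA TAT TCC GAT CAG ATC CTC TGC CAA GAC GCA TAC TTG TCA TTC GCT CAT TCA CTG GAT GTA AAT GTG AGA GTA — no ATG→stop ORF.
Frame -2: GAT ATT CCG ATC AGA TCC TCT GCC AAG ACG CAT ACT TGT CAT TCG CTC ATT CAC TGG ATG TAA ATG TGA GAG — ATG at 59, stop TAA at 62 → 6 nt; ATG at 65, stop TGA at 68 → 6 nt.
Frame -3: ATA TTC CGA TCA GAT CCT CTG CCA AGA CGC ATA CTT GTC ATT CGC TCA TTC ACT GGA TGT AAA TGT GAG AGT — no ATG→stop ORF.
Forward-strand max 12 nt; reverse-strand max 6 nt. The forward strand has the longer ORF.

forward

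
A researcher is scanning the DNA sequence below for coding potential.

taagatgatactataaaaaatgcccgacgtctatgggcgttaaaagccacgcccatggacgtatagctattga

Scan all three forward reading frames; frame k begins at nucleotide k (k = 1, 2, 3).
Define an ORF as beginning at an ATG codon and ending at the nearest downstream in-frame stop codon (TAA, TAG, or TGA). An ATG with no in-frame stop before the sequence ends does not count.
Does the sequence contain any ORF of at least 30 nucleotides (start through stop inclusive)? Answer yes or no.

Frame 1: TAA GAT GAT ACT ATA AAA AAT GCC CGA CGT CTA TGG GCG TTA AAA GCC ACG CCC ATG GAC GTA TAG CTA TTG — ATG at 55, stop TAG at 64 → 12 nt.
Frame 2: AAG ATG ATA CTA TAA AAA ATG CCC GAC GTC TAT GGG CGT TAA AAG CCA CGC CCA TGG ACG TAT AGC TAT TGA — ATG at 5, stop TAA at 14 → 12 nt; ATG at 20, stop TAA at 41 → 24 nt.
Frame 3: AGA TGA TAC TAT AAA AAA TGC CCG ACG TCT ATG GGC GTT AAA AGC CAC GCC CAT GGA CGT ATA GCT ATT — no ATG→stop ORF.
Largest ORF found is 24 nucleotides < 30, so no.

no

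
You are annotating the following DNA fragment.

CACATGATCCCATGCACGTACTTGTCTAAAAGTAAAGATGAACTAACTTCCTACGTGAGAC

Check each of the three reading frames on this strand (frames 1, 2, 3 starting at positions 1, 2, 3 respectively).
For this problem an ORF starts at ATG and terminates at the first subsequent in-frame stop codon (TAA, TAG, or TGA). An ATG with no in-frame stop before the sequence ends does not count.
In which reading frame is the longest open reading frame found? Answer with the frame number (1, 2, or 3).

Frame 1: CAC ATG ATC CCA TGC ACG TAC TTG TCT AAA AGT AAA GAT GAA CTA ACT TCC TAC GTG AGA — no ATG→stop ORF.
Frame 2: ACA TGA TCC CAT GCA CGT ACT TGT CTA AAA GTA AAG ATG AAC TAA CTT CCT ACG TGA GAC — ATG at 38, stop TAA at 44 → 9 nt.
Frame 3: CAT GAT CCC ATG CAC GTA CTT GTC TAA AAG TAA AGA TGA ACT AAC TTC CTA CGT GAG — ATG at 12, stop TAA at 27 → 18 nt.
Longest ORF is 18 nt in frame 3 (positions 12–29).

3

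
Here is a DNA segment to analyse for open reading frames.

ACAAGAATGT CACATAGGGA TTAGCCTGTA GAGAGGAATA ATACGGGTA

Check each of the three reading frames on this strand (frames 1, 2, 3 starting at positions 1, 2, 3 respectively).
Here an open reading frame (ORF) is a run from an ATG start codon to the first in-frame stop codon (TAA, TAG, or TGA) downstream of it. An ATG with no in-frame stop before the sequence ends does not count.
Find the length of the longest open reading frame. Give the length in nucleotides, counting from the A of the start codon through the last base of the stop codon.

Frame 1: ACA AGA ATG TCA CAT AGG GAT TAG CCT GTA GAG AGG AAT AAT ACG GGT — ATG at 7, stop TAG at 22 → 18 nt.
Frame 2: CAA GAA TGT CAC ATA GGG ATT AGC CTG TAG AGA GGA ATA ATA CGG GTA — no ATG→stop ORF.
Frame 3: AAG AAT GTC ACA TAG GGA TTA GCC TGT AGA GAG GAA TAA TAC GGG — no ATG→stop ORF.
Longest: frame 1, positions 7–24, 18 nt = 6 codons = 5 aa. → 18 nucleotides.

18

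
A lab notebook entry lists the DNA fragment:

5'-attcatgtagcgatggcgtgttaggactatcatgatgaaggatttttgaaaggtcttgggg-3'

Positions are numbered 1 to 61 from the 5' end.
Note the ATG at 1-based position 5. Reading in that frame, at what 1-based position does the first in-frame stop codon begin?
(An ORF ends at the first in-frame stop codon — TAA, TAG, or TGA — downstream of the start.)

Codons from position 5: ATG (5–7), TAG (8–10).
TAG is a stop codon; it begins at position 8.

8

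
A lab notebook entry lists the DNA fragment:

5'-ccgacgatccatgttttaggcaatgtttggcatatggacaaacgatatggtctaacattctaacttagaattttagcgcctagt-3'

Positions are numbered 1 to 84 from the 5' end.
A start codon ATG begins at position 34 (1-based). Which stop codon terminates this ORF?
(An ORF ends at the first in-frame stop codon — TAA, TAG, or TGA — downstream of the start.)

Codons from position 34: ATG (34–36), GAC (37–39), AAA (40–42), CGA (43–45), TAT (46–48), GGT (49–51), CTA (52–54), ACA (55–57), TTC (58–60), TAA (61–63).
The first in-frame stop codon is TAA.

TAA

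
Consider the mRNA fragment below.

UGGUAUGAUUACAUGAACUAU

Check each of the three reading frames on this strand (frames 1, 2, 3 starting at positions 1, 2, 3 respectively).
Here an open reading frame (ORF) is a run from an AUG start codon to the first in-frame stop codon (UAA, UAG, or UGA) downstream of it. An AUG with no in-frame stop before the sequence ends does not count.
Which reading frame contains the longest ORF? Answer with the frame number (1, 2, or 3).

2

Frame 1: UGG UAU GAU UAC AUG AAC UAU — no AUG→stop ORF.
Frame 2: GGU AUG AUU ACA UGA ACU — AUG at 5, stop UGA at 14 → 12 nt.
Frame 3: GUA UGA UUA CAU GAA CUA — no AUG→stop ORF.
Longest ORF is 12 nt in frame 2 (positions 5–16).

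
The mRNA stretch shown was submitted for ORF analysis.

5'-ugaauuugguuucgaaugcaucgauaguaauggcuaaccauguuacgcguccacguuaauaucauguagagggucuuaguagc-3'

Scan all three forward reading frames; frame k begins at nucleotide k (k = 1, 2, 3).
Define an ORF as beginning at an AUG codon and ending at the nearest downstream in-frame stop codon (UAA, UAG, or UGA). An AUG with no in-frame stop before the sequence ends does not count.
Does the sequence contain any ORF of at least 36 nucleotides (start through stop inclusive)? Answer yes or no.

no

Frame 1: UGA AUU UGG UUU CGA AUG CAU CGA UAG UAA UGG CUA ACC AUG UUA CGC GUC CAC GUU AAU AUC AUG UAG AGG GUC UUA GUA — AUG at 16, stop UAG at 25 → 12 nt; AUG at 40, stop UAG at 67 → 30 nt; AUG at 64, stop UAG at 67 → 6 nt.
Frame 2: GAA UUU GGU UUC GAA UGC AUC GAU AGU AAU GGC UAA CCA UGU UAC GCG UCC ACG UUA AUA UCA UGU AGA GGG UCU UAG UAG — no AUG→stop ORF.
Frame 3: AAU UUG GUU UCG AAU GCA UCG AUA GUA AUG GCU AAC CAU GUU ACG CGU CCA CGU UAA UAU CAU GUA GAG GGU CUU AGU AGC — AUG at 30, stop UAA at 57 → 30 nt.
Largest ORF found is 30 nucleotides < 36, so no.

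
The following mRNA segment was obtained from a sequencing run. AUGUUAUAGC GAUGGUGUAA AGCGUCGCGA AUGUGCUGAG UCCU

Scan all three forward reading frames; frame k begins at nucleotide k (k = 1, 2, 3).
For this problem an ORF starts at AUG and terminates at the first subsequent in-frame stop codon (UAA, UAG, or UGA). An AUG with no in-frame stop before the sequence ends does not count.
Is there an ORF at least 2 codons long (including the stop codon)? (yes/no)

yes

Frame 1: AUG UUA UAG CGA UGG UGU AAA GCG UCG CGA AUG UGC UGA GUC — AUG at 1, stop UAG at 7 → 9 nt; AUG at 31, stop UGA at 37 → 9 nt.
Frame 2: UGU UAU AGC GAU GGU GUA AAG CGU CGC GAA UGU GCU GAG UCC — no AUG→stop ORF.
Frame 3: GUU AUA GCG AUG GUG UAA AGC GUC GCG AAU GUG CUG AGU CCU — AUG at 12, stop UAA at 18 → 9 nt.
Frame 1 has an ORF of 3 codons (positions 1–9) ≥ 2, so yes.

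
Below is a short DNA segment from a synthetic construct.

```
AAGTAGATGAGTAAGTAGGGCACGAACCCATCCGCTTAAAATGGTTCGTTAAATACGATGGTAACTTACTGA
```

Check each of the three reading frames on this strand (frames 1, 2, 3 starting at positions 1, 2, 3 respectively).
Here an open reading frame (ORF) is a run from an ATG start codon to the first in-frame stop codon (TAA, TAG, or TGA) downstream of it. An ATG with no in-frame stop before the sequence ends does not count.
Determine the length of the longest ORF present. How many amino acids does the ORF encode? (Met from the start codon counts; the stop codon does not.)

4

Frame 1: AAG TAG ATG AGT AAG TAG GGC ACG AAC CCA TCC GCT TAA AAT GGT TCG TTA AAT ACG ATG GTA ACT TAC TGA — ATG at 7, stop TAG at 16 → 12 nt; ATG at 58, stop TGA at 70 → 15 nt.
Frame 2: AGT AGA TGA GTA AGT AGG GCA CGA ACC CAT CCG CTT AAA ATG GTT CGT TAA ATA CGA TGG TAA CTT ACT — ATG at 41, stop TAA at 50 → 12 nt.
Frame 3: GTA GAT GAG TAA GTA GGG CAC GAA CCC ATC CGC TTA AAA TGG TTC GTT AAA TAC GAT GGT AAC TTA CTG — no ATG→stop ORF.
Longest: frame 1, positions 58–72, 15 nt = 5 codons = 4 aa. → 4 amino acids.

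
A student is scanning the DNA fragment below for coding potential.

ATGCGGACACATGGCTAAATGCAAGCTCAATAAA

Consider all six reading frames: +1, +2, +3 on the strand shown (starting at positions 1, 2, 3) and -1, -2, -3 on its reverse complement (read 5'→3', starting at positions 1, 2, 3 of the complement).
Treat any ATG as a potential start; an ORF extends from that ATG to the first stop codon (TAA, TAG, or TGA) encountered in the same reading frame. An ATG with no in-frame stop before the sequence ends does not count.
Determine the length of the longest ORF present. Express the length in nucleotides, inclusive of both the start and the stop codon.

Reverse complement (5'→3'): TTTATTGAGCTTGCATTTAGCCATGTGTCCGCAT
Frame +1: ATG CGG ACA CAT GGC TAA ATG CAA GCT CAA TAA — ATG at 1, stop TAA at 16 → 18 nt; ATG at 19, stop TAA at 31 → 15 nt.
Frame +2: TGC GGA CAC ATG GCT AAA TGC AAG CTC AAT AAA — no ATG→stop ORF.
Frame +3: GCG GAC ACA TGG CTA AAT GCA AGC TCA ATA — no ATG→stop ORF.
Frame -1: TTT ATT GAG CTT GCA TTT AGC CAT GTG TCC GCA — no ATG→stop ORF.
Frame -2: TTA TTG AGC TTG CAT TTA GCC ATG TGT CCG CAT — no ATG→stop ORF.
Frame -3: TAT TGA GCT TGC ATT TAG CCA TGT GTC CGC — no ATG→stop ORF.
Longest: frame +1, positions 1–18, 18 nt = 6 codons = 5 aa. → 18 nucleotides.

18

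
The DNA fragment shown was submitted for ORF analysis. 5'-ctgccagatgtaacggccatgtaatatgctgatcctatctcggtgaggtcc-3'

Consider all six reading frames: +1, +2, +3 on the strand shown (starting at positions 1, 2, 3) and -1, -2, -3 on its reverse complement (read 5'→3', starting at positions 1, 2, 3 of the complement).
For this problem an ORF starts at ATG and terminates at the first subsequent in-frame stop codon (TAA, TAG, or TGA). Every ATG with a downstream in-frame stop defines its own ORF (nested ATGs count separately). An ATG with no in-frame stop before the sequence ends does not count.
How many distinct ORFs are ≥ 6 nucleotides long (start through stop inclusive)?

3

Reverse complement (5'→3'): GGACCTCACCGAGATAGGATCAGCATATTACATGGCCGTTACATCTGGCAG
Frame +1: CTG CCA GAT GTA ACG GCC ATG TAA TAT GCT GAT CCT ATC TCG GTG AGG TCC — ATG at 19, stop TAA at 22 → 6 nt.
Frame +2: TGC CAG ATG TAA CGG CCA TGT AAT ATG CTG ATC CTA TCT CGG TGA GGT — ATG at 8, stop TAA at 11 → 6 nt; ATG at 26, stop TGA at 44 → 21 nt.
Frame +3: GCC AGA TGT AAC GGC CAT GTA ATA TGC TGA TCC TAT CTC GGT GAG GTC — no ATG→stop ORF.
Frame -1: GGA CCT CAC CGA GAT AGG ATC AGC ATA TTA CAT GGC CGT TAC ATC TGG CAG — no ATG→stop ORF.
Frame -2: GAC CTC ACC GAG ATA GGA TCA GCA TAT TAC ATG GCC GTT ACA TCT GGC — no ATG→stop ORF.
Frame -3: ACC TCA CCG AGA TAG GAT CAG CAT ATT ACA TGG CCG TTA CAT CTG GCA — no ATG→stop ORF.
ORFs ≥ 6 nucleotides: frame +1 19–24 (6 nucleotides), frame +2 8–13 (6 nucleotides), frame +2 26–46 (21 nucleotides). Count = 3.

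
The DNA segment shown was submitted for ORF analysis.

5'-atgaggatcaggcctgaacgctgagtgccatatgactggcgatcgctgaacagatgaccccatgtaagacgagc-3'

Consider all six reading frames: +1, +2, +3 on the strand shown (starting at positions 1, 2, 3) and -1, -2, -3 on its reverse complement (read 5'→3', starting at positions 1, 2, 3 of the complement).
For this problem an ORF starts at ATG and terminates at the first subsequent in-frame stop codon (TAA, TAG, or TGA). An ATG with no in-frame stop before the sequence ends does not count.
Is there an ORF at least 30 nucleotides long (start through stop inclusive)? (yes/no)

Reverse complement (5'→3'): GCTCGTCTTACATGGGGTCATCTGTTCAGCGATCGCCAGTCATATGGCACTCAGCGTTCAGGCCTGATCCTCAT
Frame +1: ATG AGG ATC AGG CCT GAA CGC TGA GTG CCA TAT GAC TGG CGA TCG CTG AAC AGA TGA CCC CAT GTA AGA CGA — ATG at 1, stop TGA at 22 → 24 nt.
Frame +2: TGA GGA TCA GGC CTG AAC GCT GAG TGC CAT ATG ACT GGC GAT CGC TGA ACA GAT GAC CCC ATG TAA GAC GAG — ATG at 32, stop TGA at 47 → 18 nt; ATG at 62, stop TAA at 65 → 6 nt.
Frame +3: GAG GAT CAG GCC TGA ACG CTG AGT GCC ATA TGA CTG GCG ATC GCT GAA CAG ATG ACC CCA TGT AAG ACG AGC — no ATG→stop ORF.
Frame -1: GCT CGT CTT ACA TGG GGT CAT CTG TTC AGC GAT CGC CAG TCA TAT GGC ACT CAG CGT TCA GGC CTG ATC CTC — no ATG→stop ORF.
Frame -2: CTC GTC TTA CAT GGG GTC ATC TGT TCA GCG ATC GCC AGT CAT ATG GCA CTC AGC GTT CAG GCC TGA TCC TCA — ATG at 44, stop TGA at 65 → 24 nt.
Frame -3: TCG TCT TAC ATG GGG TCA TCT GTT CAG CGA TCG CCA GTC ATA TGG CAC TCA GCG TTC AGG CCT GAT CCT CAT — no ATG→stop ORF.
Largest ORF found is 24 nucleotides < 30, so no.

no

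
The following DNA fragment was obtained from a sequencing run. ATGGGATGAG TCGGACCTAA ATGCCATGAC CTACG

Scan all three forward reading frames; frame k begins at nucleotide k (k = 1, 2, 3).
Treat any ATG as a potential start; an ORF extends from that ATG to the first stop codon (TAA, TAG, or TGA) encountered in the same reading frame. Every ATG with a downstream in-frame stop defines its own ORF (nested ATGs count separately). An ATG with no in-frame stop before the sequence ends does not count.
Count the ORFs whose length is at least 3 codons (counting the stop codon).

Frame 1: ATG GGA TGA GTC GGA CCT AAA TGC CAT GAC CTA — ATG at 1, stop TGA at 7 → 9 nt.
Frame 2: TGG GAT GAG TCG GAC CTA AAT GCC ATG ACC TAC — no ATG→stop ORF.
Frame 3: GGG ATG AGT CGG ACC TAA ATG CCA TGA CCT ACG — ATG at 6, stop TAA at 18 → 15 nt; ATG at 21, stop TGA at 27 → 9 nt.
ORFs ≥ 3 codons: frame 1 1–9 (3 codons), frame 3 6–20 (5 codons), frame 3 21–29 (3 codons). Count = 3.

3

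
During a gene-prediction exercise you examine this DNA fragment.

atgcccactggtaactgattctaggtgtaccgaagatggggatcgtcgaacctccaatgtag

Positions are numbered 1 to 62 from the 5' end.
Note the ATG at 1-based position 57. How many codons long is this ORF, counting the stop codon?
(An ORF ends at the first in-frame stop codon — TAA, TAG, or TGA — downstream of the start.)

2

Codons from position 57: ATG (57–59), TAG (60–62).
TAG is the first in-frame stop; that's 2 codons including the stop.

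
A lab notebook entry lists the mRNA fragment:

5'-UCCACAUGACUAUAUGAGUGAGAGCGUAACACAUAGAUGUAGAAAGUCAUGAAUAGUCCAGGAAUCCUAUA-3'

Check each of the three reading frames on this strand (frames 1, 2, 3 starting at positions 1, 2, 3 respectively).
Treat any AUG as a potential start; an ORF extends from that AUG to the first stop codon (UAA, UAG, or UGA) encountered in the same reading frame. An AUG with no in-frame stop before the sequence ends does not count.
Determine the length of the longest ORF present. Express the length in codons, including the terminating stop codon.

Frame 1: UCC ACA UGA CUA UAU GAG UGA GAG CGU AAC ACA UAG AUG UAG AAA GUC AUG AAU AGU CCA GGA AUC CUA — AUG at 37, stop UAG at 40 → 6 nt.
Frame 2: CCA CAU GAC UAU AUG AGU GAG AGC GUA ACA CAU AGA UGU AGA AAG UCA UGA AUA GUC CAG GAA UCC UAU — AUG at 14, stop UGA at 50 → 39 nt.
Frame 3: CAC AUG ACU AUA UGA GUG AGA GCG UAA CAC AUA GAU GUA GAA AGU CAU GAA UAG UCC AGG AAU CCU AUA — AUG at 6, stop UGA at 15 → 12 nt.
Longest: frame 2, positions 14–52, 39 nt = 13 codons = 12 aa. → 13 codons.

13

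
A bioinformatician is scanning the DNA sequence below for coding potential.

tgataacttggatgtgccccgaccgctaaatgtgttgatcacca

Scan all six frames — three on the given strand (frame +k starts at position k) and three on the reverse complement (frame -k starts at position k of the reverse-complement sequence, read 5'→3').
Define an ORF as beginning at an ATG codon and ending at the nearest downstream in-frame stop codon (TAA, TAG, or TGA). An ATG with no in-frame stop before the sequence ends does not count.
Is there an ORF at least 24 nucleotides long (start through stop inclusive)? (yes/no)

Reverse complement (5'→3'): TGGTGATCAACACATTTAGCGGTCGGGGCACATCCAAGTTATCA
Frame +1: TGA TAA CTT GGA TGT GCC CCG ACC GCT AAA TGT GTT GAT CAC — no ATG→stop ORF.
Frame +2: GAT AAC TTG GAT GTG CCC CGA CCG CTA AAT GTG TTG ATC ACC — no ATG→stop ORF.
Frame +3: ATA ACT TGG ATG TGC CCC GAC CGC TAA ATG TGT TGA TCA CCA — ATG at 12, stop TAA at 27 → 18 nt; ATG at 30, stop TGA at 36 → 9 nt.
Frame -1: TGG TGA TCA ACA CAT TTA GCG GTC GGG GCA CAT CCA AGT TAT — no ATG→stop ORF.
Frame -2: GGT GAT CAA CAC ATT TAG CGG TCG GGG CAC ATC CAA GTT ATC — no ATG→stop ORF.
Frame -3: GTG ATC AAC ACA TTT AGC GGT CGG GGC ACA TCC AAG TTA TCA — no ATG→stop ORF.
Largest ORF found is 18 nucleotides < 24, so no.

no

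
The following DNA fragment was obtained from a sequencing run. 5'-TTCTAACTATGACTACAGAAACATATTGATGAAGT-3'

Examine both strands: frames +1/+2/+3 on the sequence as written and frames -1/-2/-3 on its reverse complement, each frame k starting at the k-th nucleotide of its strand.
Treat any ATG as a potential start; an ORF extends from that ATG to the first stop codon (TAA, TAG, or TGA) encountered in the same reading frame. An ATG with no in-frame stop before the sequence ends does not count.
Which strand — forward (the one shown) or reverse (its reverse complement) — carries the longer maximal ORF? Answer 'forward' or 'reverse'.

forward

Reverse complement (5'→3'): ACTTCATCAATATGTTTCTGTAGTCATAGTTAGAA
Frame +1: TTC TAA CTA TGA CTA CAG AAA CAT ATT GAT GAA — no ATG→stop ORF.
Frame +2: TCT AAC TAT GAC TAC AGA AAC ATA TTG ATG AAG — no ATG→stop ORF.
Frame +3: CTA ACT ATG ACT ACA GAA ACA TAT TGA TGA AGT — ATG at 9, stop TGA at 27 → 21 nt.
Frame -1: ACT TCA TCA ATA TGT TTC TGT AGT CAT AGT TAG — no ATG→stop ORF.
Frame -2: CTT CAT CAA TAT GTT TCT GTA GTC ATA GTT AGA — no ATG→stop ORF.
Frame -3: TTC ATC AAT ATG TTT CTG TAG TCA TAG TTA GAA — ATG at 12, stop TAG at 21 → 12 nt.
Forward-strand max 21 nt; reverse-strand max 12 nt. The forward strand has the longer ORF.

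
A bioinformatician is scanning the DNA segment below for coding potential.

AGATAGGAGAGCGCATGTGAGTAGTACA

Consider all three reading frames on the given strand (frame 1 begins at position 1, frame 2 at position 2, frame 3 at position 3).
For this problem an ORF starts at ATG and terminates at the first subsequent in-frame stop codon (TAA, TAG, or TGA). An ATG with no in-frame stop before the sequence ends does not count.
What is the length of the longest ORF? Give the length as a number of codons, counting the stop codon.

Frame 1: AGA TAG GAG AGC GCA TGT GAG TAG TAC — no ATG→stop ORF.
Frame 2: GAT AGG AGA GCG CAT GTG AGT AGT ACA — no ATG→stop ORF.
Frame 3: ATA GGA GAG CGC ATG TGA GTA GTA — ATG at 15, stop TGA at 18 → 6 nt.
Longest: frame 3, positions 15–20, 6 nt = 2 codons = 1 aa. → 2 codons.

2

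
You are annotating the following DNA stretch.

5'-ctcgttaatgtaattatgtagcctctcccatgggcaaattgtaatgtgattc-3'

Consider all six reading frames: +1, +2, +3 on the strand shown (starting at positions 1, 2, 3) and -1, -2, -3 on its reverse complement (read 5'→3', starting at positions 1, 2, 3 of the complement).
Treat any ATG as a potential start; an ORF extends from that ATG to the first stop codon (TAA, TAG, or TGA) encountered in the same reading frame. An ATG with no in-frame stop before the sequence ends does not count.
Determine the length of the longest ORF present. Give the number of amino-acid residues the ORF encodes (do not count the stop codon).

Reverse complement (5'→3'): GAATCACATTACAATTTGCCCATGGGAGAGGCTACATAATTACATTAACGAG
Frame +1: CTC GTT AAT GTA ATT ATG TAG CCT CTC CCA TGG GCA AAT TGT AAT GTG ATT — ATG at 16, stop TAG at 19 → 6 nt.
Frame +2: TCG TTA ATG TAA TTA TGT AGC CTC TCC CAT GGG CAA ATT GTA ATG TGA TTC — ATG at 8, stop TAA at 11 → 6 nt; ATG at 44, stop TGA at 47 → 6 nt.
Frame +3: CGT TAA TGT AAT TAT GTA GCC TCT CCC ATG GGC AAA TTG TAA TGT GAT — ATG at 30, stop TAA at 42 → 15 nt.
Frame -1: GAA TCA CAT TAC AAT TTG CCC ATG GGA GAG GCT ACA TAA TTA CAT TAA CGA — ATG at 22, stop TAA at 37 → 18 nt.
Frame -2: AAT CAC ATT ACA ATT TGC CCA TGG GAG AGG CTA CAT AAT TAC ATT AAC GAG — no ATG→stop ORF.
Frame -3: ATC ACA TTA CAA TTT GCC CAT GGG AGA GGC TAC ATA ATT ACA TTA ACG — no ATG→stop ORF.
Longest: frame -1, positions 22–39, 18 nt = 6 codons = 5 aa. → 5 amino acids.

5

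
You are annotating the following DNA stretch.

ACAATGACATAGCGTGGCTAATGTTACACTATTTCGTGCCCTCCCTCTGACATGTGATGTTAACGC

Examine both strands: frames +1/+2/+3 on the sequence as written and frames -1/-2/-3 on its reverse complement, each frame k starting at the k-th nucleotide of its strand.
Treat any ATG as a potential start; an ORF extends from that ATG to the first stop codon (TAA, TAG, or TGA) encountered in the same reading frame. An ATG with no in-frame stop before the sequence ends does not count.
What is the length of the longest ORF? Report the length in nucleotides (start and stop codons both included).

Reverse complement (5'→3'): GCGTTAACATCACATGTCAGAGGGAGGGCACGAAATAGTGTAACATTAGCCACGCTATGTCATTGT
Frame +1: ACA ATG ACA TAG CGT GGC TAA TGT TAC ACT ATT TCG TGC CCT CCC TCT GAC ATG TGA TGT TAA CGC — ATG at 4, stop TAG at 10 → 9 nt; ATG at 52, stop TGA at 55 → 6 nt.
Frame +2: CAA TGA CAT AGC GTG GCT AAT GTT ACA CTA TTT CGT GCC CTC CCT CTG ACA TGT GAT GTT AAC — no ATG→stop ORF.
Frame +3: AAT GAC ATA GCG TGG CTA ATG TTA CAC TAT TTC GTG CCC TCC CTC TGA CAT GTG ATG TTA ACG — ATG at 21, stop TGA at 48 → 30 nt.
Frame -1: GCG TTA ACA TCA CAT GTC AGA GGG AGG GCA CGA AAT AGT GTA ACA TTA GCC ACG CTA TGT CAT TGT — no ATG→stop ORF.
Frame -2: CGT TAA CAT CAC ATG TCA GAG GGA GGG CAC GAA ATA GTG TAA CAT TAG CCA CGC TAT GTC ATT — ATG at 14, stop TAA at 41 → 30 nt.
Frame -3: GTT AAC ATC ACA TGT CAG AGG GAG GGC ACG AAA TAG TGT AAC ATT AGC CAC GCT ATG TCA TTG — no ATG→stop ORF.
Longest: frame +3, positions 21–50, 30 nt = 10 codons = 9 aa. → 30 nucleotides.

30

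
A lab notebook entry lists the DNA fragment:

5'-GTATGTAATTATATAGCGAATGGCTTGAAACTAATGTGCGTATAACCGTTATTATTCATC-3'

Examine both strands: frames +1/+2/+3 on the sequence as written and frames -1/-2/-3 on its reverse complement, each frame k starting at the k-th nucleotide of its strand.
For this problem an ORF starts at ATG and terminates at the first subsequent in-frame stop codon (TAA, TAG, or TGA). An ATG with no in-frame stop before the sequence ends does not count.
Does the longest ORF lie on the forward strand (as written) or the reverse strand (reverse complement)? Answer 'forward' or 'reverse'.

reverse

Reverse complement (5'→3'): GATGAATAATAACGGTTATACGCACATTAGTTTCAAGCCATTCGCTATATAATTACATAC
Frame +1: GTA TGT AAT TAT ATA GCG AAT GGC TTG AAA CTA ATG TGC GTA TAA CCG TTA TTA TTC ATC — ATG at 34, stop TAA at 43 → 12 nt.
Frame +2: TAT GTA ATT ATA TAG CGA ATG GCT TGA AAC TAA TGT GCG TAT AAC CGT TAT TAT TCA — ATG at 20, stop TGA at 26 → 9 nt.
Frame +3: ATG TAA TTA TAT AGC GAA TGG CTT GAA ACT AAT GTG CGT ATA ACC GTT ATT ATT CAT — ATG at 3, stop TAA at 6 → 6 nt.
Frame -1: GAT GAA TAA TAA CGG TTA TAC GCA CAT TAG TTT CAA GCC ATT CGC TAT ATA ATT ACA TAC — no ATG→stop ORF.
Frame -2: ATG AAT AAT AAC GGT TAT ACG CAC ATT AGT TTC AAG CCA TTC GCT ATA TAA TTA CAT — ATG at 2, stop TAA at 50 → 51 nt.
Frame -3: TGA ATA ATA ACG GTT ATA CGC ACA TTA GTT TCA AGC CAT TCG CTA TAT AAT TAC ATA — no ATG→stop ORF.
Forward-strand max 12 nt; reverse-strand max 51 nt. The reverse strand has the longer ORF.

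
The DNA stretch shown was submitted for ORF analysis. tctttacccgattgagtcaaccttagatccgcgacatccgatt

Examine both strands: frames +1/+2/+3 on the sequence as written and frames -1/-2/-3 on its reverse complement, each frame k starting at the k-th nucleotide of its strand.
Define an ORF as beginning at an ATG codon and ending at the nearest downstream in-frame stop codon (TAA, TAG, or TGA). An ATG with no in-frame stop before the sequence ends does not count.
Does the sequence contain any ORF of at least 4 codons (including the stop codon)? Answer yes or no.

yes

Reverse complement (5'→3'): AATCGGATGTCGCGGATCTAAGGTTGACTCAATCGGGTAAAGA
Frame +1: TCT TTA CCC GAT TGA GTC AAC CTT AGA TCC GCG ACA TCC GAT — no ATG→stop ORF.
Frame +2: CTT TAC CCG ATT GAG TCA ACC TTA GAT CCG CGA CAT CCG ATT — no ATG→stop ORF.
Frame +3: TTT ACC CGA TTG AGT CAA CCT TAG ATC CGC GAC ATC CGA — no ATG→stop ORF.
Frame -1: AAT CGG ATG TCG CGG ATC TAA GGT TGA CTC AAT CGG GTA AAG — ATG at 7, stop TAA at 19 → 15 nt.
Frame -2: ATC GGA TGT CGC GGA TCT AAG GTT GAC TCA ATC GGG TAA AGA — no ATG→stop ORF.
Frame -3: TCG GAT GTC GCG GAT CTA AGG TTG ACT CAA TCG GGT AAA — no ATG→stop ORF.
Frame -1 has an ORF of 5 codons (positions 7–21) ≥ 4, so yes.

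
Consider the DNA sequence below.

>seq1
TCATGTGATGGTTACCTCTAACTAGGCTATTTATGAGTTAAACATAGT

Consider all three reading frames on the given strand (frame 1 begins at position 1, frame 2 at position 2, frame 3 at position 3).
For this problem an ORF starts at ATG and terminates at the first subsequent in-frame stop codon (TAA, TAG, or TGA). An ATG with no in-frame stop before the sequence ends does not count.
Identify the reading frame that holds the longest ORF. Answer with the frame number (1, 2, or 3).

Frame 1: TCA TGT GAT GGT TAC CTC TAA CTA GGC TAT TTA TGA GTT AAA CAT AGT — no ATG→stop ORF.
Frame 2: CAT GTG ATG GTT ACC TCT AAC TAG GCT ATT TAT GAG TTA AAC ATA — ATG at 8, stop TAG at 23 → 18 nt.
Frame 3: ATG TGA TGG TTA CCT CTA ACT AGG CTA TTT ATG AGT TAA ACA TAG — ATG at 3, stop TGA at 6 → 6 nt; ATG at 33, stop TAA at 39 → 9 nt.
Longest ORF is 18 nt in frame 2 (positions 8–25).

2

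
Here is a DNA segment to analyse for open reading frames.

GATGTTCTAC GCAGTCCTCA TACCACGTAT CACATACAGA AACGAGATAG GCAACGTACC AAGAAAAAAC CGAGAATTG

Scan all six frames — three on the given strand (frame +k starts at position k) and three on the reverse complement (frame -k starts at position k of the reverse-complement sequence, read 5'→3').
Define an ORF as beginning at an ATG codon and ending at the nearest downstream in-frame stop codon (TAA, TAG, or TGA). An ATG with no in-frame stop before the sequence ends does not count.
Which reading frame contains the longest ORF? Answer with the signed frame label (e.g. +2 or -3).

Reverse complement (5'→3'): CAATTCTCGGTTTTTTCTTGGTACGTTGCCTATCTCGTTTCTGTATGTGATACGTGGTATGAGGACTGCGTAGAACATC
Frame +1: GAT GTT CTA CGC AGT CCT CAT ACC ACG TAT CAC ATA CAG AAA CGA GAT AGG CAA CGT ACC AAG AAA AAA CCG AGA ATT — no ATG→stop ORF.
Frame +2: ATG TTC TAC GCA GTC CTC ATA CCA CGT ATC ACA TAC AGA AAC GAG ATA GGC AAC GTA CCA AGA AAA AAC CGA GAA TTG — no ATG→stop ORF.
Frame +3: TGT TCT ACG CAG TCC TCA TAC CAC GTA TCA CAT ACA GAA ACG AGA TAG GCA ACG TAC CAA GAA AAA ACC GAG AAT — no ATG→stop ORF.
Frame -1: CAA TTC TCG GTT TTT TCT TGG TAC GTT GCC TAT CTC GTT TCT GTA TGT GAT ACG TGG TAT GAG GAC TGC GTA GAA CAT — no ATG→stop ORF.
Frame -2: AAT TCT CGG TTT TTT CTT GGT ACG TTG CCT ATC TCG TTT CTG TAT GTG ATA CGT GGT ATG AGG ACT GCG TAG AAC ATC — ATG at 59, stop TAG at 71 → 15 nt.
Frame -3: ATT CTC GGT TTT TTC TTG GTA CGT TGC CTA TCT CGT TTC TGT ATG TGA TAC GTG GTA TGA GGA CTG CGT AGA ACA — ATG at 45, stop TGA at 48 → 6 nt.
Longest ORF is 15 nt in frame -2 (positions 59–73).

-2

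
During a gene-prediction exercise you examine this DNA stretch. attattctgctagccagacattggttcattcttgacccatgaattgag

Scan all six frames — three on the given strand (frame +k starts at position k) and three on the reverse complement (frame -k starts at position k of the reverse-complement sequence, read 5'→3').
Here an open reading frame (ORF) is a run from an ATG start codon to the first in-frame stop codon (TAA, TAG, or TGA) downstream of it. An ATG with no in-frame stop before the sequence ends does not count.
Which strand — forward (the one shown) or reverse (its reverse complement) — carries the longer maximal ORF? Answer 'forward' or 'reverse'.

Reverse complement (5'→3'): CTCAATTCATGGGTCAAGAATGAACCAATGTCTGGCTAGCAGAATAAT
Frame +1: ATT ATT CTG CTA GCC AGA CAT TGG TTC ATT CTT GAC CCA TGA ATT GAG — no ATG→stop ORF.
Frame +2: TTA TTC TGC TAG CCA GAC ATT GGT TCA TTC TTG ACC CAT GAA TTG — no ATG→stop ORF.
Frame +3: TAT TCT GCT AGC CAG ACA TTG GTT CAT TCT TGA CCC ATG AAT TGA — ATG at 39, stop TGA at 45 → 9 nt.
Frame -1: CTC AAT TCA TGG GTC AAG AAT GAA CCA ATG TCT GGC TAG CAG AAT AAT — ATG at 28, stop TAG at 37 → 12 nt.
Frame -2: TCA ATT CAT GGG TCA AGA ATG AAC CAA TGT CTG GCT AGC AGA ATA — no ATG→stop ORF.
Frame -3: CAA TTC ATG GGT CAA GAA TGA ACC AAT GTC TGG CTA GCA GAA TAA — ATG at 9, stop TGA at 21 → 15 nt.
Forward-strand max 9 nt; reverse-strand max 15 nt. The reverse strand has the longer ORF.

reverse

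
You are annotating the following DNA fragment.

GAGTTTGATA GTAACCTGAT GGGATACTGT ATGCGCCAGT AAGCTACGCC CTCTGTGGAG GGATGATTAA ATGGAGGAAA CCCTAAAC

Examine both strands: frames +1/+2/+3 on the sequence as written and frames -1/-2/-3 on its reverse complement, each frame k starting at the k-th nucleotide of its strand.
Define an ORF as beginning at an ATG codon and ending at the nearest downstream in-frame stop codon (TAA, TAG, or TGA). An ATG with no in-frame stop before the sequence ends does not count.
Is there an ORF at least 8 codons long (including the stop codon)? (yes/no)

yes

Reverse complement (5'→3'): GTTTAGGGTTTCCTCCATTTAATCATCCCTCCACAGAGGGCGTAGCTTACTGGCGCATACAGTATCCCATCAGGTTACTATCAAACTC
Frame +1: GAG TTT GAT AGT AAC CTG ATG GGA TAC TGT ATG CGC CAG TAA GCT ACG CCC TCT GTG GAG GGA TGA TTA AAT GGA GGA AAC CCT AAA — ATG at 19, stop TAA at 40 → 24 nt; ATG at 31, stop TAA at 40 → 12 nt.
Frame +2: AGT TTG ATA GTA ACC TGA TGG GAT ACT GTA TGC GCC AGT AAG CTA CGC CCT CTG TGG AGG GAT GAT TAA ATG GAG GAA ACC CTA AAC — no ATG→stop ORF.
Frame +3: GTT TGA TAG TAA CCT GAT GGG ATA CTG TAT GCG CCA GTA AGC TAC GCC CTC TGT GGA GGG ATG ATT AAA TGG AGG AAA CCC TAA — ATG at 63, stop TAA at 84 → 24 nt.
Frame -1: GTT TAG GGT TTC CTC CAT TTA ATC ATC CCT CCA CAG AGG GCG TAG CTT ACT GGC GCA TAC AGT ATC CCA TCA GGT TAC TAT CAA ACT — no ATG→stop ORF.
Frame -2: TTT AGG GTT TCC TCC ATT TAA TCA TCC CTC CAC AGA GGG CGT AGC TTA CTG GCG CAT ACA GTA TCC CAT CAG GTT ACT ATC AAA CTC — no ATG→stop ORF.
Frame -3: TTA GGG TTT CCT CCA TTT AAT CAT CCC TCC ACA GAG GGC GTA GCT TAC TGG CGC ATA CAG TAT CCC ATC AGG TTA CTA TCA AAC — no ATG→stop ORF.
Frame +1 has an ORF of 8 codons (positions 19–42) ≥ 8, so yes.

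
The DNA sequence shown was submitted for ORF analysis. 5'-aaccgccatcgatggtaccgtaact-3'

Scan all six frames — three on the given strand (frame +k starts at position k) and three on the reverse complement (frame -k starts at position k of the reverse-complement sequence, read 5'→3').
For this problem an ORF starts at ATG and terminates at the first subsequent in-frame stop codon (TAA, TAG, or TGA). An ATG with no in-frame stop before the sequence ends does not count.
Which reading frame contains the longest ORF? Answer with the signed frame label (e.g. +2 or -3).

+3

Reverse complement (5'→3'): AGTTACGGTACCATCGATGGCGGTT
Frame +1: AAC CGC CAT CGA TGG TAC CGT AAC — no ATG→stop ORF.
Frame +2: ACC GCC ATC GAT GGT ACC GTA ACT — no ATG→stop ORF.
Frame +3: CCG CCA TCG ATG GTA CCG TAA — ATG at 12, stop TAA at 21 → 12 nt.
Frame -1: AGT TAC GGT ACC ATC GAT GGC GGT — no ATG→stop ORF.
Frame -2: GTT ACG GTA CCA TCG ATG GCG GTT — no ATG→stop ORF.
Frame -3: TTA CGG TAC CAT CGA TGG CGG — no ATG→stop ORF.
Longest ORF is 12 nt in frame +3 (positions 12–23).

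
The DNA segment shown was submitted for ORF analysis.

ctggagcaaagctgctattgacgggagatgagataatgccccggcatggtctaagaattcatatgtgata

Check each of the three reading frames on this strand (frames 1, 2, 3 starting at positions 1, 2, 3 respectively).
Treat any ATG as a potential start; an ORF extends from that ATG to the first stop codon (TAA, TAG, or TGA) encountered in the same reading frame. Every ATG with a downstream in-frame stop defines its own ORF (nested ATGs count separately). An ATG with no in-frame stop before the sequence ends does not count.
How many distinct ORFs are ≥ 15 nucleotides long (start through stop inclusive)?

1

Frame 1: CTG GAG CAA AGC TGC TAT TGA CGG GAG ATG AGA TAA TGC CCC GGC ATG GTC TAA GAA TTC ATA TGT GAT — ATG at 28, stop TAA at 34 → 9 nt; ATG at 46, stop TAA at 52 → 9 nt.
Frame 2: TGG AGC AAA GCT GCT ATT GAC GGG AGA TGA GAT AAT GCC CCG GCA TGG TCT AAG AAT TCA TAT GTG ATA — no ATG→stop ORF.
Frame 3: GGA GCA AAG CTG CTA TTG ACG GGA GAT GAG ATA ATG CCC CGG CAT GGT CTA AGA ATT CAT ATG TGA — ATG at 36, stop TGA at 66 → 33 nt; ATG at 63, stop TGA at 66 → 6 nt.
ORFs ≥ 15 nucleotides: frame 3 36–68 (33 nucleotides). Count = 1.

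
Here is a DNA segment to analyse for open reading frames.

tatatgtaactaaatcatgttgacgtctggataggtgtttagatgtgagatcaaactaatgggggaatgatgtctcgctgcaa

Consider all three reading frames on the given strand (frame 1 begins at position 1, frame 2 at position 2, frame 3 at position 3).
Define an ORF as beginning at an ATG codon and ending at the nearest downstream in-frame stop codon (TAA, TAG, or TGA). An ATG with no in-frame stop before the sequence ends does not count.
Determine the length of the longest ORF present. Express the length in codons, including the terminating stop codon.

6

Frame 1: TAT ATG TAA CTA AAT CAT GTT GAC GTC TGG ATA GGT GTT TAG ATG TGA GAT CAA ACT AAT GGG GGA ATG ATG TCT CGC TGC — ATG at 4, stop TAA at 7 → 6 nt; ATG at 43, stop TGA at 46 → 6 nt.
Frame 2: ATA TGT AAC TAA ATC ATG TTG ACG TCT GGA TAG GTG TTT AGA TGT GAG ATC AAA CTA ATG GGG GAA TGA TGT CTC GCT GCA — ATG at 17, stop TAG at 32 → 18 nt; ATG at 59, stop TGA at 68 → 12 nt.
Frame 3: TAT GTA ACT AAA TCA TGT TGA CGT CTG GAT AGG TGT TTA GAT GTG AGA TCA AAC TAA TGG GGG AAT GAT GTC TCG CTG CAA — no ATG→stop ORF.
Longest: frame 2, positions 17–34, 18 nt = 6 codons = 5 aa. → 6 codons.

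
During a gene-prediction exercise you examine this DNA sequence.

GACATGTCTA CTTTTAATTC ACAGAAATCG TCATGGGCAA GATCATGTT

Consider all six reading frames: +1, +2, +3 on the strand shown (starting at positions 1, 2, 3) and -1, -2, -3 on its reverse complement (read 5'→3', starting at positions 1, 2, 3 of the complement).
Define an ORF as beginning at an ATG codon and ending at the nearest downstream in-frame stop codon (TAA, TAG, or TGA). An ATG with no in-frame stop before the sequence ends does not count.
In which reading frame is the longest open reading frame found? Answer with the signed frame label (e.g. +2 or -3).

-1

Reverse complement (5'→3'): AACATGATCTTGCCCATGACGATTTCTGTGAATTAAAAGTAGACATGTC
Frame +1: GAC ATG TCT ACT TTT AAT TCA CAG AAA TCG TCA TGG GCA AGA TCA TGT — no ATG→stop ORF.
Frame +2: ACA TGT CTA CTT TTA ATT CAC AGA AAT CGT CAT GGG CAA GAT CAT GTT — no ATG→stop ORF.
Frame +3: CAT GTC TAC TTT TAA TTC ACA GAA ATC GTC ATG GGC AAG ATC ATG — no ATG→stop ORF.
Frame -1: AAC ATG ATC TTG CCC ATG ACG ATT TCT GTG AAT TAA AAG TAG ACA TGT — ATG at 4, stop TAA at 34 → 33 nt; ATG at 16, stop TAA at 34 → 21 nt.
Frame -2: ACA TGA TCT TGC CCA TGA CGA TTT CTG TGA ATT AAA AGT AGA CAT GTC — no ATG→stop ORF.
Frame -3: CAT GAT CTT GCC CAT GAC GAT TTC TGT GAA TTA AAA GTA GAC ATG — no ATG→stop ORF.
Longest ORF is 33 nt in frame -1 (positions 4–36).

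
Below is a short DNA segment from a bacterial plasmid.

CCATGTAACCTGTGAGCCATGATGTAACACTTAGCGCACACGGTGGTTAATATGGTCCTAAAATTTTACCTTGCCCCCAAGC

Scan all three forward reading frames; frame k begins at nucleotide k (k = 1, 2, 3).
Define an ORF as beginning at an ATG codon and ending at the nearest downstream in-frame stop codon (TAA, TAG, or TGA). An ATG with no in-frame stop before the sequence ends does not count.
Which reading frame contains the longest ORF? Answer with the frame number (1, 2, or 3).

1

Frame 1: CCA TGT AAC CTG TGA GCC ATG ATG TAA CAC TTA GCG CAC ACG GTG GTT AAT ATG GTC CTA AAA TTT TAC CTT GCC CCC AAG — ATG at 19, stop TAA at 25 → 9 nt; ATG at 22, stop TAA at 25 → 6 nt.
Frame 2: CAT GTA ACC TGT GAG CCA TGA TGT AAC ACT TAG CGC ACA CGG TGG TTA ATA TGG TCC TAA AAT TTT ACC TTG CCC CCA AGC — no ATG→stop ORF.
Frame 3: ATG TAA CCT GTG AGC CAT GAT GTA ACA CTT AGC GCA CAC GGT GGT TAA TAT GGT CCT AAA ATT TTA CCT TGC CCC CAA — ATG at 3, stop TAA at 6 → 6 nt.
Longest ORF is 9 nt in frame 1 (positions 19–27).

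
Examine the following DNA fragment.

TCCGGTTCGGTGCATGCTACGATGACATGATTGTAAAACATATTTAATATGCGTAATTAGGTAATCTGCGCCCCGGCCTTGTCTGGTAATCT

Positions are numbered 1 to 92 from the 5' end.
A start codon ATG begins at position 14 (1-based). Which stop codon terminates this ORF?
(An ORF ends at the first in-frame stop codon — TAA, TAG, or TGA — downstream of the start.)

Codons from position 14: ATG (14–16), CTA (17–19), CGA (20–22), TGA (23–25).
The first in-frame stop codon is TGA.

TGA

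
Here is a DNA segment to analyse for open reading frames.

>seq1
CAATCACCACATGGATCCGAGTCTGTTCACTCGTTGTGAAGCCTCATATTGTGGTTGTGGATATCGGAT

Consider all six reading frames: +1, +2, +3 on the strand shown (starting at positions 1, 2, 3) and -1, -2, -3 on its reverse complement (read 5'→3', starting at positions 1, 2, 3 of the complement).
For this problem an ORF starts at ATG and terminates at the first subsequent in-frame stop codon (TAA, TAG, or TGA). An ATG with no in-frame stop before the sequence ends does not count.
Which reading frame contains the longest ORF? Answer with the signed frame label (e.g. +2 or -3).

Reverse complement (5'→3'): ATCCGATATCCACAACCACAATATGAGGCTTCACAACGAGTGAACAGACTCGGATCCATGTGGTGATTG
Frame +1: CAA TCA CCA CAT GGA TCC GAG TCT GTT CAC TCG TTG TGA AGC CTC ATA TTG TGG TTG TGG ATA TCG GAT — no ATG→stop ORF.
Frame +2: AAT CAC CAC ATG GAT CCG AGT CTG TTC ACT CGT TGT GAA GCC TCA TAT TGT GGT TGT GGA TAT CGG — no ATG→stop ORF.
Frame +3: ATC ACC ACA TGG ATC CGA GTC TGT TCA CTC GTT GTG AAG CCT CAT ATT GTG GTT GTG GAT ATC GGA — no ATG→stop ORF.
Frame -1: ATC CGA TAT CCA CAA CCA CAA TAT GAG GCT TCA CAA CGA GTG AAC AGA CTC GGA TCC ATG TGG TGA TTG — ATG at 58, stop TGA at 64 → 9 nt.
Frame -2: TCC GAT ATC CAC AAC CAC AAT ATG AGG CTT CAC AAC GAG TGA ACA GAC TCG GAT CCA TGT GGT GAT — ATG at 23, stop TGA at 41 → 21 nt.
Frame -3: CCG ATA TCC ACA ACC ACA ATA TGA GGC TTC ACA ACG AGT GAA CAG ACT CGG ATC CAT GTG GTG ATT — no ATG→stop ORF.
Longest ORF is 21 nt in frame -2 (positions 23–43).

-2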